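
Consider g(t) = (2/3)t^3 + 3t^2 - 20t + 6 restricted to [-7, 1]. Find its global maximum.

293/3

The derivative is 2t^2 + 6t - 20, whose only zero in [-7, 1] is t = -5.
Evaluating at the critical points and endpoints: g(-7) = 193/3,  g(-5) = 293/3,  g(1) = -31/3.
Hence the absolute maximum is 293/3 at t = -5.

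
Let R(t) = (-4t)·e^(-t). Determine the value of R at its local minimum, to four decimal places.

-1.4715

Differentiating with the product rule gives R'(t) = (4t - 4)·e^(-t). Since e^(-t) > 0, the only critical point is t = 1.
R''(1) has the same sign as 4 > 0, so this is a local minimum.
R(1) = (-4)·e^(-1) ≈ -1.4715.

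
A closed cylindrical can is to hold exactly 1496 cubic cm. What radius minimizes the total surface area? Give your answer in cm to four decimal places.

With radius r and height h, πr²h = 1496 so h = 1496/(πr²), and S(r) = 2πr² + 2πrh = 2πr² + 2·1496/r.
S'(r) = 4πr − 2·1496/r² = 0 ⇒ r³ = 1496/(2π), so r ≈ 6.1980 and h = 2r ≈ 12.3960.
S''(r) = 4π + 4·1496/r³ > 0, so this is the minimum; S ≈ 724.1062.

6.1980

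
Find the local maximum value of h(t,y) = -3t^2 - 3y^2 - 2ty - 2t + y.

19/32

∂h/∂t = -6t - 2y - 2 = 0 and ∂h/∂y = -2t - 6y + 1 = 0, so (t, y) = (-7/16, 5/16).
The Hessian has h_{tt} = -6, h_{yy} = -6, h_{ty} = -2, giving D = 32 > 0 with h_{tt} < 0, so the point is a local maximum.
h(-7/16, 5/16) = 19/32.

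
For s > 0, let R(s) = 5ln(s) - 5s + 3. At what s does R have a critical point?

R'(s) = 5/s − 5 = 0 gives s = 1.
R''(s) = -5/s², which is negative for s > 0, so this is a local maximum.
R(1) = 5·ln(1) - 5 + 3 ≈ -2.0000.

1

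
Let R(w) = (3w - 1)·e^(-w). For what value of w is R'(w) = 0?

4/3

By the product rule, R'(w) = (-3w + 4)·e^(-w). Since e^(-w) > 0, the only critical point is w = 4/3.
R''(4/3) has the same sign as -3 < 0, so this is a local maximum.
R(4/3) = (3)·e^(-4/3) ≈ 0.7908.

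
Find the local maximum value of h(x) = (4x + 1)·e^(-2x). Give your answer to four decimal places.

Differentiating with the product rule gives h'(x) = (-8x + 2)·e^(-2x). Since e^(-2x) > 0, the only critical point is x = 1/4.
h''(1/4) has the same sign as -8 < 0, so this is a local maximum.
h(1/4) = (2)·e^(-1/2) ≈ 1.2131.

1.2131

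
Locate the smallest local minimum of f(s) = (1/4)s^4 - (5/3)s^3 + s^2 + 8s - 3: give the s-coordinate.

f'(s) = s^3 - 5s^2 + 2s + 8. Setting f'(s) = 0 gives s ∈ {-1, 2, 4}.
Since f''(s) = 3s^2 - 10s + 2, we get f''(-1) = 15 > 0 ⇒ local minimum; f''(2) = -6 < 0 ⇒ local maximum; f''(4) = 10 > 0 ⇒ local minimum.
The smallest local minimum is f(-1) = -97/12.

-1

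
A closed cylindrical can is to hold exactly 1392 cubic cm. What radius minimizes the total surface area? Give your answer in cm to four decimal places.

6.0509

With radius r and height h, πr²h = 1392 so h = 1392/(πr²), and S(r) = 2πr² + 2πrh = 2πr² + 2·1392/r.
S'(r) = 4πr − 2·1392/r² = 0 ⇒ r³ = 1392/(2π), so r ≈ 6.0509 and h = 2r ≈ 12.1018.
S''(r) = 4π + 4·1392/r³ > 0, so this is the minimum; S ≈ 690.1456.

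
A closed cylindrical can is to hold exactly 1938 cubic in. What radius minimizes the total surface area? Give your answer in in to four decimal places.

With radius r and height h, πr²h = 1938 so h = 1938/(πr²), and S(r) = 2πr² + 2πrh = 2πr² + 2·1938/r.
S'(r) = 4πr − 2·1938/r² = 0 ⇒ r³ = 1938/(2π), so r ≈ 6.7565 and h = 2r ≈ 13.5131.
S''(r) = 4π + 4·1938/r³ > 0, so this is the minimum; S ≈ 860.4990.

6.7565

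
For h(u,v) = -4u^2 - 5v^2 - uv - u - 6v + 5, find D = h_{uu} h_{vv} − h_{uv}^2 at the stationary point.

∂h/∂u = -8u - v - 1 = 0 and ∂h/∂v = -u - 10v - 6 = 0, so (u, v) = (-4/79, -47/79).
The Hessian has h_{uu} = -8, h_{vv} = -10, h_{uv} = -1, giving D = 79 > 0 with h_{uu} < 0, so the point is a local maximum.
D = (-8)·(-10) − (-1)^2 = 79.

79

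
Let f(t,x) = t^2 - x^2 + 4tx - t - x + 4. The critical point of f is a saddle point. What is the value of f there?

19/5

∂f/∂t = 2t + 4x - 1 = 0 and ∂f/∂x = 4t - 2x - 1 = 0, so (t, x) = (3/10, 1/10).
The Hessian has f_{tt} = 2, f_{xx} = -2, f_{tx} = 4, giving D = -20 < 0, so the point is a saddle point.
f(3/10, 1/10) = 19/5.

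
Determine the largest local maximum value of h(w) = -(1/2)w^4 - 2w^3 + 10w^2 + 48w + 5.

h'(w) = -2w^3 - 6w^2 + 20w + 48. Setting h'(w) = 0 gives w ∈ {-4, -2, 3}.
Second-derivative test with h''(w) = -6w^2 - 12w + 20: h''(-4) = -28 < 0 ⇒ local maximum; h''(-2) = 20 > 0 ⇒ local minimum; h''(3) = -70 < 0 ⇒ local maximum.
Thus h has its largest local maximum at w = 3, with value 289/2.

289/2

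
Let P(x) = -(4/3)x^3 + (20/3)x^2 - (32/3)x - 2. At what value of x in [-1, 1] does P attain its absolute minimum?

1

Differentiating, P'(x) = -4x^2 + (40/3)x - 32/3; which has no zeros in [-1, 1].
Compare values at every candidate in [-1, 1]: P(-1) = 50/3, P(1) = -22/3.
So the minimum is P(1) = -22/3.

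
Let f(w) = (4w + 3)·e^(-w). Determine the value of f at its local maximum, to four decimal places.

Differentiating with the product rule gives f'(w) = (-4w + 1)·e^(-w). Since e^(-w) > 0, the only critical point is w = 1/4.
f''(1/4) has the same sign as -4 < 0, so this is a local maximum.
f(1/4) = (4)·e^(-1/4) ≈ 3.1152.

3.1152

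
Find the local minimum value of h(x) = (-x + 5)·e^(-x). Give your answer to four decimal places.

Differentiating with the product rule gives h'(x) = (x - 6)·e^(-x). Since e^(-x) > 0, the only critical point is x = 6.
h''(6) has the same sign as 1 > 0, so this is a local minimum.
h(6) = (-1)·e^(-6) ≈ -0.0025.

-0.0025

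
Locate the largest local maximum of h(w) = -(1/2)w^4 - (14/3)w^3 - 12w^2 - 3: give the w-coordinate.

h'(w) = -2w^3 - 14w^2 - 24w = 0 at w = -4, -3, 0.
Since h''(w) = -6w^2 - 28w - 24, we get h''(-4) = -8 < 0 ⇒ local maximum; h''(-3) = 6 > 0 ⇒ local minimum; h''(0) = -24 < 0 ⇒ local maximum.
So the largest local maximum value is h(0) = -3.

0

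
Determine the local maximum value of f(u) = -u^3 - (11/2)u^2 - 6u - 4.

-58/27

f'(u) = -3u^2 - 11u - 6. Setting f'(u) = 0 gives u ∈ {-3, -2/3}.
Since f''(u) = -6u - 11, we get f''(-3) = 7 > 0 ⇒ local minimum; f''(-2/3) = -7 < 0 ⇒ local maximum.
Thus f has its local maximum at u = -2/3, with value -58/27.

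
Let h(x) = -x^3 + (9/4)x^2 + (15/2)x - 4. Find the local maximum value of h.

h'(x) = -3x^2 + (9/2)x + 15/2 = 0 at x = -1, 5/2.
Second-derivative test with h''(x) = -6x + 9/2: h''(-1) = 21/2 > 0 ⇒ local minimum; h''(5/2) = -21/2 < 0 ⇒ local maximum.
The local maximum is h(5/2) = 211/16.

211/16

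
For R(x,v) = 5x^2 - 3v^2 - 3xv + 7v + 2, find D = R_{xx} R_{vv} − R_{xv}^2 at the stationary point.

∂R/∂x = 10x - 3v = 0 and ∂R/∂v = -3x - 6v + 7 = 0, so (x, v) = (7/23, 70/69).
The Hessian has R_{xx} = 10, R_{vv} = -6, R_{xv} = -3, giving D = -69 < 0, so the point is a saddle point.
D = (10)·(-6) − (-3)^2 = -69.

-69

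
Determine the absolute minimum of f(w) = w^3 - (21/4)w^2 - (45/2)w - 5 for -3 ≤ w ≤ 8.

The derivative is 3w^2 - (21/2)w - 45/2, which vanishes at w = -3/2 and w = 5.
Compare values at every candidate in [-3, 8]: f(-3) = -47/4; f(-3/2) = 217/16; f(5) = -495/4; f(8) = -9.
So the minimum is f(5) = -495/4.

-495/4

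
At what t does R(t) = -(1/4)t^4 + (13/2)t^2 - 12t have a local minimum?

R'(t) = -t^3 + 13t - 12. Setting R'(t) = 0 gives t ∈ {-4, 1, 3}.
R''(t) = -3t^2 + 13. R''(-4) = -35 < 0 ⇒ local maximum; R''(1) = 10 > 0 ⇒ local minimum; R''(3) = -14 < 0 ⇒ local maximum.
Thus R has its local minimum at t = 1, with value -23/4.

1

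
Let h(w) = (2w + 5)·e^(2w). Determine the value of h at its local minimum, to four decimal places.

h'(w) = 2·e^(2w) + (2w + 5)·2·e^(2w) = (4w + 12)·e^(2w). Since e^(2w) > 0, the only critical point is w = -3.
h''(-3) has the same sign as 4 > 0, so this is a local minimum.
h(-3) = (-1)·e^(-6) ≈ -0.0025.

-0.0025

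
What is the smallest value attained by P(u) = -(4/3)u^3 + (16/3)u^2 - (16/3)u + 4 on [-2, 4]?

-52/3

P'(u) = -4u^2 + (32/3)u - 16/3, which vanishes at u = 2/3 and u = 2.
Evaluating at the critical points and endpoints: P(-2) = 140/3; P(2/3) = 196/81; P(2) = 4; P(4) = -52/3.
The minimum over the interval is -52/3, attained at u = 4.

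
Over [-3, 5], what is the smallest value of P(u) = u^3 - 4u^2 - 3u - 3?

Differentiating, P'(u) = 3u^2 - 8u - 3; which vanishes at u = -1/3 and u = 3.
Compare values at every candidate in [-3, 5]: P(-3) = -57; P(-1/3) = -67/27; P(3) = -21; P(5) = 7.
Hence the absolute minimum is -57 at u = -3.

-57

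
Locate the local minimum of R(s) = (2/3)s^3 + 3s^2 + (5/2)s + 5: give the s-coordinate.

-1/2

R'(s) = 2s^2 + 6s + 5/2 = 0 at s = -5/2, -1/2.
R''(s) = 4s + 6. R''(-5/2) = -4 < 0 ⇒ local maximum; R''(-1/2) = 4 > 0 ⇒ local minimum.
So the local minimum value is R(-1/2) = 53/12.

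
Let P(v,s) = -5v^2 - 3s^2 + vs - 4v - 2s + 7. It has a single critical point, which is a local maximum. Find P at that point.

∂P/∂v = -10v + s - 4 = 0 and ∂P/∂s = v - 6s - 2 = 0, so (v, s) = (-26/59, -24/59).
The Hessian has P_{vv} = -10, P_{ss} = -6, P_{vs} = 1, giving D = 59 > 0 with P_{vv} < 0, so the point is a local maximum.
P(-26/59, -24/59) = 489/59.

489/59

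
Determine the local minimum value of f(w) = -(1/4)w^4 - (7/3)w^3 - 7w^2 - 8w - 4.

Critical points: f'(w) = -w^3 - 7w^2 - 14w - 8 vanishes at w = -4, -2, -1.
Since f''(w) = -3w^2 - 14w - 14, we get f''(-4) = -6 < 0 ⇒ local maximum; f''(-2) = 2 > 0 ⇒ local minimum; f''(-1) = -3 < 0 ⇒ local maximum.
Thus f has its local minimum at w = -2, with value -4/3.

-4/3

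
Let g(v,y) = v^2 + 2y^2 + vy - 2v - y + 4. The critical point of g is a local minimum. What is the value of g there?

∂g/∂v = 2v + y - 2 = 0 and ∂g/∂y = v + 4y - 1 = 0, so (v, y) = (1, 0).
The Hessian has g_{vv} = 2, g_{yy} = 4, g_{vy} = 1, giving D = 7 > 0 with g_{vv} > 0, so the point is a local minimum.
g(1, 0) = 3.

3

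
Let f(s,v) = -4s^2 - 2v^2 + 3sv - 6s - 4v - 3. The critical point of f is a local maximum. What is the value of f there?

∂f/∂s = -8s + 3v - 6 = 0 and ∂f/∂v = 3s - 4v - 4 = 0, so (s, v) = (-36/23, -50/23).
The Hessian has f_{ss} = -8, f_{vv} = -4, f_{sv} = 3, giving D = 23 > 0 with f_{ss} < 0, so the point is a local maximum.
f(-36/23, -50/23) = 139/23.

139/23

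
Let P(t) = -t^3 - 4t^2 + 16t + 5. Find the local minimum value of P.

P'(t) = -3t^2 - 8t + 16. Setting P'(t) = 0 gives t ∈ {-4, 4/3}.
Second-derivative test with P''(t) = -6t - 8: P''(-4) = 16 > 0 ⇒ local minimum; P''(4/3) = -16 < 0 ⇒ local maximum.
Thus P has its local minimum at t = -4, with value -59.

-59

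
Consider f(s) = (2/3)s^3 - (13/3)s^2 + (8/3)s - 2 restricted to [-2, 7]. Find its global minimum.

f'(s) = 2s^2 - (26/3)s + 8/3, which vanishes at s = 1/3 and s = 4.
Evaluating at the critical points and endpoints: f(-2) = -30; f(1/3) = -127/81; f(4) = -18; f(7) = 33.
The minimum over the interval is -30, attained at s = -2.

-30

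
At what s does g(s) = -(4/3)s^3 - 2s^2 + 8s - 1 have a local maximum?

1

Critical points: g'(s) = -4s^2 - 4s + 8 vanishes at s = -2, 1.
Since g''(s) = -8s - 4, we get g''(-2) = 12 > 0 ⇒ local minimum; g''(1) = -12 < 0 ⇒ local maximum.
Thus g has its local maximum at s = 1, with value 11/3.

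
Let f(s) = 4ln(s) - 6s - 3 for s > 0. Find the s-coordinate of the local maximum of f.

f'(s) = 4/s − 6 = 0 gives s = 2/3.
f''(s) = -4/s², which is negative for s > 0, so this is a local maximum.
f(2/3) = 4·ln(2/3) - 4 - 3 ≈ -8.6219.

2/3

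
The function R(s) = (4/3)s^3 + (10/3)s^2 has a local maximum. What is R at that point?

250/81

R'(s) = 4s^2 + (20/3)s. Setting R'(s) = 0 gives s ∈ {-5/3, 0}.
R''(s) = 8s + 20/3. R''(-5/3) = -20/3 < 0 ⇒ local maximum; R''(0) = 20/3 > 0 ⇒ local minimum.
So the local maximum value is R(-5/3) = 250/81.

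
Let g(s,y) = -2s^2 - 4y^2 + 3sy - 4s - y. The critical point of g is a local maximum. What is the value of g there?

∂g/∂s = -4s + 3y - 4 = 0 and ∂g/∂y = 3s - 8y - 1 = 0, so (s, y) = (-35/23, -16/23).
The Hessian has g_{ss} = -4, g_{yy} = -8, g_{sy} = 3, giving D = 23 > 0 with g_{ss} < 0, so the point is a local maximum.
g(-35/23, -16/23) = 78/23.

78/23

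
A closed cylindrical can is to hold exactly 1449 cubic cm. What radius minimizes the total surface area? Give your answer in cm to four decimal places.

6.1324

With radius r and height h, πr²h = 1449 so h = 1449/(πr²), and S(r) = 2πr² + 2πrh = 2πr² + 2·1449/r.
S'(r) = 4πr − 2·1449/r² = 0 ⇒ r³ = 1449/(2π), so r ≈ 6.1324 and h = 2r ≈ 12.2648.
S''(r) = 4π + 4·1449/r³ > 0, so this is the minimum; S ≈ 708.8595.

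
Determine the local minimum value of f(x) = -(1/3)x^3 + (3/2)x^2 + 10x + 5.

-19/3

Critical points: f'(x) = -x^2 + 3x + 10 vanishes at x = -2, 5.
Since f''(x) = -2x + 3, we get f''(-2) = 7 > 0 ⇒ local minimum; f''(5) = -7 < 0 ⇒ local maximum.
So the local minimum value is f(-2) = -19/3.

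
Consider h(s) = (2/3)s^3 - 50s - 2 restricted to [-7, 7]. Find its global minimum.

Differentiating, h'(s) = 2s^2 - 50; which vanishes at s = -5 and s = 5.
Candidates: h(-7) = 358/3,  h(-5) = 494/3,  h(5) = -506/3,  h(7) = -370/3.
The minimum over the interval is -506/3, attained at s = 5.

-506/3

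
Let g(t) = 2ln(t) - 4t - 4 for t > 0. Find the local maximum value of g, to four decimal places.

g'(t) = 2/t − 4 = 0 gives t = 1/2.
g''(t) = -2/t², which is negative for t > 0, so this is a local maximum.
g(1/2) = 2·ln(1/2) - 2 - 4 ≈ -7.3863.

-7.3863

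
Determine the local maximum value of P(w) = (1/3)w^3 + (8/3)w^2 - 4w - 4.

P'(w) = w^2 + (16/3)w - 4 = 0 at w = -6, 2/3.
Since P''(w) = 2w + 16/3, we get P''(-6) = -20/3 < 0 ⇒ local maximum; P''(2/3) = 20/3 > 0 ⇒ local minimum.
The local maximum is P(-6) = 44.

44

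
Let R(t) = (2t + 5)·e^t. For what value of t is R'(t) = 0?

-7/2

R'(t) = 2·e^t + (2t + 5)·1·e^t = (2t + 7)·e^t. Since e^t > 0, the only critical point is t = -7/2.
R''(-7/2) has the same sign as 2 > 0, so this is a local minimum.
R(-7/2) = (-2)·e^(-7/2) ≈ -0.0604.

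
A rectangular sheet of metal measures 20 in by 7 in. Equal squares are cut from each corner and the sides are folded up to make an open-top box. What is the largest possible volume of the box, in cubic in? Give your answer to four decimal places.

With cut size x, the volume is V(x) = x(20 − 2x)(7 − 2x) for 0 < x < 3.5.
V'(x) = 12x^2 − 108x + 140. Setting V'(x) = 0 gives x ≈ 1.5703 (the root in (0, 3.5)).
V''(x) = 24x − 108 is negative there, so this is the maximum; V ≈ 102.1750.

102.1750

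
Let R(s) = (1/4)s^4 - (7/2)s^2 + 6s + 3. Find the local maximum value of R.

R'(s) = s^3 - 7s + 6. Setting R'(s) = 0 gives s ∈ {-3, 1, 2}.
Second-derivative test with R''(s) = 3s^2 - 7: R''(-3) = 20 > 0 ⇒ local minimum; R''(1) = -4 < 0 ⇒ local maximum; R''(2) = 5 > 0 ⇒ local minimum.
Thus R has its local maximum at s = 1, with value 23/4.

23/4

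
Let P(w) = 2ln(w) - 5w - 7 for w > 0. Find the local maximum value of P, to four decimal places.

-10.8326

P'(w) = 2/w − 5 = 0 gives w = 2/5.
P''(w) = -2/w², which is negative for w > 0, so this is a local maximum.
P(2/5) = 2·ln(2/5) - 2 - 7 ≈ -10.8326.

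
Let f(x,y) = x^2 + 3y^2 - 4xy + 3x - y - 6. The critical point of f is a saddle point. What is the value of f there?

∂f/∂x = 2x - 4y + 3 = 0 and ∂f/∂y = -4x + 6y - 1 = 0, so (x, y) = (7/2, 5/2).
The Hessian has f_{xx} = 2, f_{yy} = 6, f_{xy} = -4, giving D = -4 < 0, so the point is a saddle point.
f(7/2, 5/2) = -2.

-2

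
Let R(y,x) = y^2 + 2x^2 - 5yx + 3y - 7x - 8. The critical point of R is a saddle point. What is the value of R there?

-174/17

∂R/∂y = 2y - 5x + 3 = 0 and ∂R/∂x = -5y + 4x - 7 = 0, so (y, x) = (-23/17, 1/17).
The Hessian has R_{yy} = 2, R_{xx} = 4, R_{yx} = -5, giving D = -17 < 0, so the point is a saddle point.
R(-23/17, 1/17) = -174/17.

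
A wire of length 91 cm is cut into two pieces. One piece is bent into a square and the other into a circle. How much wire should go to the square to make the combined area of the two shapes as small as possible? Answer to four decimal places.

50.9690

Let x be the length used for the square. Square side x/4; circle radius (91−x)/(2π).
A(x) = (x/4)² + π·((91−x)/(2π))² = x²/16 + (91−x)²/(4π) for 0 ≤ x ≤ 91. A'(x) = x/8 − (91−x)/(2π) = 0 gives x = 4·91/(π+4) ≈ 50.9690.
A'' = 1/8 + 1/(2π) > 0, so this gives the minimum combined area; x ≈ 50.9690 cm to the square.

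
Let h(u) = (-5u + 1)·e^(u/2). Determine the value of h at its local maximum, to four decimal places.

4.0657

Differentiating with the product rule gives h'(u) = (-(5/2)u - 9/2)·e^(u/2). Since e^(u/2) > 0, the only critical point is u = -9/5.
h''(-9/5) has the same sign as -5/2 < 0, so this is a local maximum.
h(-9/5) = (10)·e^(-9/10) ≈ 4.0657.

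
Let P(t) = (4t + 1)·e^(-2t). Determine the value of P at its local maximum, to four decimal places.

1.2131

Differentiating with the product rule gives P'(t) = (-8t + 2)·e^(-2t). Since e^(-2t) > 0, the only critical point is t = 1/4.
P''(1/4) has the same sign as -8 < 0, so this is a local maximum.
P(1/4) = (2)·e^(-1/2) ≈ 1.2131.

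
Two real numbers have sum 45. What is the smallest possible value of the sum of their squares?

With a + b = 45, a^2 + b^2 = a^2 + (45 − a)^2.
The derivative 2a − 2(45 − a) = 4a − 90 vanishes at a = 45/2; second derivative 4 > 0, a minimum.
The minimum is 2·(45/2)^2 = 2025/2.

2025/2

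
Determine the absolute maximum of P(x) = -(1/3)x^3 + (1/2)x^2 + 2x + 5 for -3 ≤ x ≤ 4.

25/2

Differentiating, P'(x) = -x^2 + x + 2; which vanishes at x = -1 and x = 2.
Compare values at every candidate in [-3, 4]: P(-3) = 25/2; P(-1) = 23/6; P(2) = 25/3; P(4) = -1/3.
Hence the absolute maximum is 25/2 at x = -3.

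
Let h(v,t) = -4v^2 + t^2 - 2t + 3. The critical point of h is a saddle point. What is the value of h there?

∂h/∂v = -8v = 0 and ∂h/∂t = 2t - 2 = 0, so (v, t) = (0, 1).
The Hessian has h_{vv} = -8, h_{tt} = 2, h_{vt} = 0, giving D = -16 < 0, so the point is a saddle point.
h(0, 1) = 2.

2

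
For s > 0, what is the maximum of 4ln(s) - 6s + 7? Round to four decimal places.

R'(s) = 4/s − 6 = 0 gives s = 2/3.
R''(s) = -4/s², which is negative for s > 0, so this is a local maximum.
R(2/3) = 4·ln(2/3) - 4 + 7 ≈ 1.3781.

1.3781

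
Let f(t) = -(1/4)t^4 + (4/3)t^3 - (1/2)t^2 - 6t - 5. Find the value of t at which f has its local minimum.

2

Critical points: f'(t) = -t^3 + 4t^2 - t - 6 vanishes at t = -1, 2, 3.
f''(t) = -3t^2 + 8t - 1. f''(-1) = -12 < 0 ⇒ local maximum; f''(2) = 3 > 0 ⇒ local minimum; f''(3) = -4 < 0 ⇒ local maximum.
The local minimum is f(2) = -37/3.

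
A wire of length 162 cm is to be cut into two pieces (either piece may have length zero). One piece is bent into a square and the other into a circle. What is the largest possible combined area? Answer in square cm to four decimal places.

Let x be the length used for the square. Square side x/4; circle radius (162−x)/(2π).
A(x) = (x/4)² + π·((162−x)/(2π))² = x²/16 + (162−x)²/(4π) for 0 ≤ x ≤ 162. A'(x) = x/8 − (162−x)/(2π) = 0 gives x = 4·162/(π+4) ≈ 90.7361.
A'' > 0, so the interior critical point is a minimum; the maximum is at an endpoint. A(0) = 2088.4312 and A(162) = 1640.2500, so the largest area is 2088.4312.

2088.4312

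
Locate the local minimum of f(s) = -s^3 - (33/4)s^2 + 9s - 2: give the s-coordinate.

f'(s) = -3s^2 - (33/2)s + 9 = 0 at s = -6, 1/2.
Second-derivative test with f''(s) = -6s - 33/2: f''(-6) = 39/2 > 0 ⇒ local minimum; f''(1/2) = -39/2 < 0 ⇒ local maximum.
Thus f has its local minimum at s = -6, with value -137.

-6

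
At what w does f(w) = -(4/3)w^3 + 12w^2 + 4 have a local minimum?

f'(w) = -4w^2 + 24w. Setting f'(w) = 0 gives w ∈ {0, 6}.
f''(w) = -8w + 24. f''(0) = 24 > 0 ⇒ local minimum; f''(6) = -24 < 0 ⇒ local maximum.
The local minimum is f(0) = 4.

0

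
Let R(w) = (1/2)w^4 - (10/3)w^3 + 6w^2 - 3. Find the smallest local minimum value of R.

-3

Critical points: R'(w) = 2w^3 - 10w^2 + 12w vanishes at w = 0, 2, 3.
Second-derivative test with R''(w) = 6w^2 - 20w + 12: R''(0) = 12 > 0 ⇒ local minimum; R''(2) = -4 < 0 ⇒ local maximum; R''(3) = 6 > 0 ⇒ local minimum.
So the smallest local minimum value is R(0) = -3.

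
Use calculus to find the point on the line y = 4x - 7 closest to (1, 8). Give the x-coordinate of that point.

61/17

Minimize D(x)^2 = (x - 1)^2 + (4x - 15)^2.
d/dx[D^2] = 2(x - 1) + 2·4·(4x - 15) = 0 ⇒ x = 61/17.
Then y = 125/17 and the distance is √(121/17) ≈ 2.6679.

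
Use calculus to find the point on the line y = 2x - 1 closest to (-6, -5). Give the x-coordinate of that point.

-14/5

Minimize D(x)^2 = (x + 6)^2 + (2x + 4)^2.
d/dx[D^2] = 2(x + 6) + 2·2·(2x + 4) = 0 ⇒ x = -14/5.
Then y = -33/5 and the distance is √(64/5) ≈ 3.5777.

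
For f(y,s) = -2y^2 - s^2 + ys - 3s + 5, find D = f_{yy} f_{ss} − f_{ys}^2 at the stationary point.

7

∂f/∂y = -4y + s = 0 and ∂f/∂s = y - 2s - 3 = 0, so (y, s) = (-3/7, -12/7).
The Hessian has f_{yy} = -4, f_{ss} = -2, f_{ys} = 1, giving D = 7 > 0 with f_{yy} < 0, so the point is a local maximum.
D = (-4)·(-2) − (1)^2 = 7.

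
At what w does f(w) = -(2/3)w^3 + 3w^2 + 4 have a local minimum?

f'(w) = -2w^2 + 6w = 0 at w = 0, 3.
Since f''(w) = -4w + 6, we get f''(0) = 6 > 0 ⇒ local minimum; f''(3) = -6 < 0 ⇒ local maximum.
The local minimum is f(0) = 4.

0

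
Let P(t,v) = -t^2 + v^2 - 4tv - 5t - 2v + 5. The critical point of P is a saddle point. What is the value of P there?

161/20

∂P/∂t = -2t - 4v - 5 = 0 and ∂P/∂v = -4t + 2v - 2 = 0, so (t, v) = (-9/10, -4/5).
The Hessian has P_{tt} = -2, P_{vv} = 2, P_{tv} = -4, giving D = -20 < 0, so the point is a saddle point.
P(-9/10, -4/5) = 161/20.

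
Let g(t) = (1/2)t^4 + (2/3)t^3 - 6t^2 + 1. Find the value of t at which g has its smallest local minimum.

-3

g'(t) = 2t^3 + 2t^2 - 12t. Setting g'(t) = 0 gives t ∈ {-3, 0, 2}.
Since g''(t) = 6t^2 + 4t - 12, we get g''(-3) = 30 > 0 ⇒ local minimum; g''(0) = -12 < 0 ⇒ local maximum; g''(2) = 20 > 0 ⇒ local minimum.
So the smallest local minimum value is g(-3) = -61/2.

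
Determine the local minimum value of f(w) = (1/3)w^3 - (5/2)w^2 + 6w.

Critical points: f'(w) = w^2 - 5w + 6 vanishes at w = 2, 3.
f''(w) = 2w - 5. f''(2) = -1 < 0 ⇒ local maximum; f''(3) = 1 > 0 ⇒ local minimum.
The local minimum is f(3) = 9/2.

9/2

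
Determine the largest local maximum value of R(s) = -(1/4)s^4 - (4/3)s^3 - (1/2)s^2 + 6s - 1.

35/12

R'(s) = -s^3 - 4s^2 - s + 6 = 0 at s = -3, -2, 1.
Since R''(s) = -3s^2 - 8s - 1, we get R''(-3) = -4 < 0 ⇒ local maximum; R''(-2) = 3 > 0 ⇒ local minimum; R''(1) = -12 < 0 ⇒ local maximum.
The largest local maximum is R(1) = 35/12.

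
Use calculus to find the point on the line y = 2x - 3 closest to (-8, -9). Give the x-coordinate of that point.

-4

Minimize D(x)^2 = (x + 8)^2 + (2x + 6)^2.
d/dx[D^2] = 2(x + 8) + 2·2·(2x + 6) = 0 ⇒ x = -4.
Then y = -11 and the distance is √(20) ≈ 4.4721.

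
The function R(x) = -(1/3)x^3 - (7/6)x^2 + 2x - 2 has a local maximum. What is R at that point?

-104/81

Critical points: R'(x) = -x^2 - (7/3)x + 2 vanishes at x = -3, 2/3.
R''(x) = -2x - 7/3. R''(-3) = 11/3 > 0 ⇒ local minimum; R''(2/3) = -11/3 < 0 ⇒ local maximum.
Thus R has its local maximum at x = 2/3, with value -104/81.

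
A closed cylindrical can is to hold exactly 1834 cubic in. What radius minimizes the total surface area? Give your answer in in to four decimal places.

With radius r and height h, πr²h = 1834 so h = 1834/(πr²), and S(r) = 2πr² + 2πrh = 2πr² + 2·1834/r.
S'(r) = 4πr − 2·1834/r² = 0 ⇒ r³ = 1834/(2π), so r ≈ 6.6335 and h = 2r ≈ 13.2669.
S''(r) = 4π + 4·1834/r³ > 0, so this is the minimum; S ≈ 829.4320.

6.6335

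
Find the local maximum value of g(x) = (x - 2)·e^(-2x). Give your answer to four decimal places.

0.0034

Differentiating with the product rule gives g'(x) = (-2x + 5)·e^(-2x). Since e^(-2x) > 0, the only critical point is x = 5/2.
g''(5/2) has the same sign as -2 < 0, so this is a local maximum.
g(5/2) = (1/2)·e^(-5) ≈ 0.0034.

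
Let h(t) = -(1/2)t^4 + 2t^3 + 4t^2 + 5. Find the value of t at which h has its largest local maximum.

4

h'(t) = -2t^3 + 6t^2 + 8t = 0 at t = -1, 0, 4.
Second-derivative test with h''(t) = -6t^2 + 12t + 8: h''(-1) = -10 < 0 ⇒ local maximum; h''(0) = 8 > 0 ⇒ local minimum; h''(4) = -40 < 0 ⇒ local maximum.
The largest local maximum is h(4) = 69.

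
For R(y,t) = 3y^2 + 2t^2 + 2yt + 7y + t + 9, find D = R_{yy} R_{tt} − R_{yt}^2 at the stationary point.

∂R/∂y = 6y + 2t + 7 = 0 and ∂R/∂t = 2y + 4t + 1 = 0, so (y, t) = (-13/10, 2/5).
The Hessian has R_{yy} = 6, R_{tt} = 4, R_{yt} = 2, giving D = 20 > 0 with R_{yy} > 0, so the point is a local minimum.
D = (6)·(4) − (2)^2 = 20.

20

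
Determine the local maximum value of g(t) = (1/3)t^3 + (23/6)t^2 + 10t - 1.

g'(t) = t^2 + (23/3)t + 10 = 0 at t = -6, -5/3.
Since g''(t) = 2t + 23/3, we get g''(-6) = -13/3 < 0 ⇒ local maximum; g''(-5/3) = 13/3 > 0 ⇒ local minimum.
So the local maximum value is g(-6) = 5.

5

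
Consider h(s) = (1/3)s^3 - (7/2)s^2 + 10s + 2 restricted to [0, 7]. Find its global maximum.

89/6

Differentiating, h'(s) = s^2 - 7s + 10; which vanishes at s = 2 and s = 5.
Candidates: h(0) = 2; h(2) = 32/3; h(5) = 37/6; h(7) = 89/6.
Hence the absolute maximum is 89/6 at s = 7.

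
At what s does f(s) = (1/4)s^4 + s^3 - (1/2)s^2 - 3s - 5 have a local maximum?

-1

f'(s) = s^3 + 3s^2 - s - 3 = 0 at s = -3, -1, 1.
Second-derivative test with f''(s) = 3s^2 + 6s - 1: f''(-3) = 8 > 0 ⇒ local minimum; f''(-1) = -4 < 0 ⇒ local maximum; f''(1) = 8 > 0 ⇒ local minimum.
The local maximum is f(-1) = -13/4.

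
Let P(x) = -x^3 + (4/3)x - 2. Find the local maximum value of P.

P'(x) = -3x^2 + 4/3 = 0 at x = -2/3, 2/3.
P''(x) = -6x. P''(-2/3) = 4 > 0 ⇒ local minimum; P''(2/3) = -4 < 0 ⇒ local maximum.
Thus P has its local maximum at x = 2/3, with value -38/27.

-38/27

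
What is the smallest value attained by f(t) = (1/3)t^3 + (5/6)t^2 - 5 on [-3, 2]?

-13/2

f'(t) = t^2 + (5/3)t, which vanishes at t = -5/3 and t = 0.
Evaluating at the critical points and endpoints: f(-3) = -13/2,  f(-5/3) = -685/162,  f(0) = -5,  f(2) = 1.
Hence the absolute minimum is -13/2 at t = -3.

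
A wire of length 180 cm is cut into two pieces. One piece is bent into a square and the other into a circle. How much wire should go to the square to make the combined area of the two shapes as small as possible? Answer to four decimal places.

100.8178

Let x be the length used for the square. Square side x/4; circle radius (180−x)/(2π).
A(x) = (x/4)² + π·((180−x)/(2π))² = x²/16 + (180−x)²/(4π) for 0 ≤ x ≤ 180. A'(x) = x/8 − (180−x)/(2π) = 0 gives x = 4·180/(π+4) ≈ 100.8178.
A'' = 1/8 + 1/(2π) > 0, so this gives the minimum combined area; x ≈ 100.8178 cm to the square.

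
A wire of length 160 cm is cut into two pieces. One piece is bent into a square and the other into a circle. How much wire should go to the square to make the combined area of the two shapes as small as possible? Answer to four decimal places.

Let x be the length used for the square. Square side x/4; circle radius (160−x)/(2π).
A(x) = (x/4)² + π·((160−x)/(2π))² = x²/16 + (160−x)²/(4π) for 0 ≤ x ≤ 160. A'(x) = x/8 − (160−x)/(2π) = 0 gives x = 4·160/(π+4) ≈ 89.6159.
A'' = 1/8 + 1/(2π) > 0, so this gives the minimum combined area; x ≈ 89.6159 cm to the square.

89.6159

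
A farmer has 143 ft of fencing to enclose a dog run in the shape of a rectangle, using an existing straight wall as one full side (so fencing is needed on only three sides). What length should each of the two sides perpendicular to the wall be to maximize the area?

143/4

Let the sides perpendicular to the wall have length x and the parallel side y, so 2x + y = 143 and the area is A = xy = x(143 − 2x).
A'(x) = 143 − 4x = 0 gives x = 143/4, and A''(x) = −4 < 0 confirms a maximum.
Then y = 143 − 2·143/4 = 143/2 and A = 20449/8.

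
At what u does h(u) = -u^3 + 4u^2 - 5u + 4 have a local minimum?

h'(u) = -3u^2 + 8u - 5 = 0 at u = 1, 5/3.
Since h''(u) = -6u + 8, we get h''(1) = 2 > 0 ⇒ local minimum; h''(5/3) = -2 < 0 ⇒ local maximum.
The local minimum is h(1) = 2.

1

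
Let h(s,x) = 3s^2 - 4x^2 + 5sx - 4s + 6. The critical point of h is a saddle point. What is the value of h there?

374/73

∂h/∂s = 6s + 5x - 4 = 0 and ∂h/∂x = 5s - 8x = 0, so (s, x) = (32/73, 20/73).
The Hessian has h_{ss} = 6, h_{xx} = -8, h_{sx} = 5, giving D = -73 < 0, so the point is a saddle point.
h(32/73, 20/73) = 374/73.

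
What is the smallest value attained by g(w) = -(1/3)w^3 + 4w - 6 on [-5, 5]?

g'(w) = -w^2 + 4, which vanishes at w = -2 and w = 2.
Candidates: g(-5) = 47/3; g(-2) = -34/3; g(2) = -2/3; g(5) = -83/3.
So the minimum is g(5) = -83/3.

-83/3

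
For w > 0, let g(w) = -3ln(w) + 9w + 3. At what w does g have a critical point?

1/3

g'(w) = -3/w + 9 = 0 gives w = 1/3.
g''(w) = 3/w², which is positive for w > 0, so this is a local minimum.
g(1/3) = -3·ln(1/3) + 3 + 3 ≈ 9.2958.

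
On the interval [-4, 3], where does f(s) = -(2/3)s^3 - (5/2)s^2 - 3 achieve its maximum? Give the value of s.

The derivative is -2s^2 - 5s, which vanishes at s = -5/2 and s = 0.
Candidates: f(-4) = -1/3, f(-5/2) = -197/24, f(0) = -3, f(3) = -87/2.
The maximum over the interval is -1/3, attained at s = -4.

-4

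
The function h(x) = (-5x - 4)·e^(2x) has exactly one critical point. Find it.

h'(x) = (-5)·e^(2x) + (-5x - 4)·2·e^(2x) = (-10x - 13)·e^(2x). Since e^(2x) > 0, the only critical point is x = -13/10.
h''(-13/10) has the same sign as -10 < 0, so this is a local maximum.
h(-13/10) = (5/2)·e^(-13/5) ≈ 0.1857.

-13/10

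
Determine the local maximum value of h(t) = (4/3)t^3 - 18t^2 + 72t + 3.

Critical points: h'(t) = 4t^2 - 36t + 72 vanishes at t = 3, 6.
Second-derivative test with h''(t) = 8t - 36: h''(3) = -12 < 0 ⇒ local maximum; h''(6) = 12 > 0 ⇒ local minimum.
The local maximum is h(3) = 93.

93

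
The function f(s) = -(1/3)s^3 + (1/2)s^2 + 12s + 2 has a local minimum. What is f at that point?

-41/2

f'(s) = -s^2 + s + 12 = 0 at s = -3, 4.
f''(s) = -2s + 1. f''(-3) = 7 > 0 ⇒ local minimum; f''(4) = -7 < 0 ⇒ local maximum.
The local minimum is f(-3) = -41/2.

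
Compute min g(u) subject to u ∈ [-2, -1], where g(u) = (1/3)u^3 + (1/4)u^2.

Differentiating, g'(u) = u^2 + (1/2)u; which has no zeros in [-2, -1].
Candidates: g(-2) = -5/3; g(-1) = -1/12.
Hence the absolute minimum is -5/3 at u = -2.

-5/3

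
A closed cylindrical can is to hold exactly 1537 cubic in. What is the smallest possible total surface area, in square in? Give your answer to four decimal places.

737.2766

With radius r and height h, πr²h = 1537 so h = 1537/(πr²), and S(r) = 2πr² + 2πrh = 2πr² + 2·1537/r.
S'(r) = 4πr − 2·1537/r² = 0 ⇒ r³ = 1537/(2π), so r ≈ 6.2541 and h = 2r ≈ 12.5082.
S''(r) = 4π + 4·1537/r³ > 0, so this is the minimum; S ≈ 737.2766.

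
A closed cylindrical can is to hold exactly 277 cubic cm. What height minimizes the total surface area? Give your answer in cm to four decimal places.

7.0653

With radius r and height h, πr²h = 277 so h = 277/(πr²), and S(r) = 2πr² + 2πrh = 2πr² + 2·277/r.
S'(r) = 4πr − 2·277/r² = 0 ⇒ r³ = 277/(2π), so r ≈ 3.5326 and h = 2r ≈ 7.0653.
S''(r) = 4π + 4·277/r³ > 0, so this is the minimum; S ≈ 235.2345.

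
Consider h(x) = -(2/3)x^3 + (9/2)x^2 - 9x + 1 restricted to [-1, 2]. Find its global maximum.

h'(x) = -2x^2 + 9x - 9, whose only zero in [-1, 2] is x = 3/2.
Candidates: h(-1) = 91/6,  h(3/2) = -37/8,  h(2) = -13/3.
The maximum over the interval is 91/6, attained at x = -1.

91/6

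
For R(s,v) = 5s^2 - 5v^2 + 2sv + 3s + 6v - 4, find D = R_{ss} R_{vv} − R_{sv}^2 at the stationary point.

∂R/∂s = 10s + 2v + 3 = 0 and ∂R/∂v = 2s - 10v + 6 = 0, so (s, v) = (-21/52, 27/52).
The Hessian has R_{ss} = 10, R_{vv} = -10, R_{sv} = 2, giving D = -104 < 0, so the point is a saddle point.
D = (10)·(-10) − (2)^2 = -104.

-104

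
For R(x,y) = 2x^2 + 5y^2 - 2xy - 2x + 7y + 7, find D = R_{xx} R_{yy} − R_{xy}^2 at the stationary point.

36

∂R/∂x = 4x - 2y - 2 = 0 and ∂R/∂y = -2x + 10y + 7 = 0, so (x, y) = (1/6, -2/3).
The Hessian has R_{xx} = 4, R_{yy} = 10, R_{xy} = -2, giving D = 36 > 0 with R_{xx} > 0, so the point is a local minimum.
D = (4)·(10) − (-2)^2 = 36.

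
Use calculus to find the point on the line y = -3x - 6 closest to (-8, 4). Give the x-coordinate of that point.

Minimize D(x)^2 = (x + 8)^2 + (-3x - 10)^2.
d/dx[D^2] = 2(x + 8) + 2·(-3)·(-3x - 10) = 0 ⇒ x = -19/5.
Then y = 27/5 and the distance is √(98/5) ≈ 4.4272.

-19/5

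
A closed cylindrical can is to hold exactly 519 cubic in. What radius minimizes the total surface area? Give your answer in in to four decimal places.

4.3551

With radius r and height h, πr²h = 519 so h = 519/(πr²), and S(r) = 2πr² + 2πrh = 2πr² + 2·519/r.
S'(r) = 4πr − 2·519/r² = 0 ⇒ r³ = 519/(2π), so r ≈ 4.3551 and h = 2r ≈ 8.7102.
S''(r) = 4π + 4·519/r³ > 0, so this is the minimum; S ≈ 357.5138.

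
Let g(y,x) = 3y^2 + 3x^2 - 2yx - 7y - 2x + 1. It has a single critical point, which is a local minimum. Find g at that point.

-155/32

∂g/∂y = 6y - 2x - 7 = 0 and ∂g/∂x = -2y + 6x - 2 = 0, so (y, x) = (23/16, 13/16).
The Hessian has g_{yy} = 6, g_{xx} = 6, g_{yx} = -2, giving D = 32 > 0 with g_{yy} > 0, so the point is a local minimum.
g(23/16, 13/16) = -155/32.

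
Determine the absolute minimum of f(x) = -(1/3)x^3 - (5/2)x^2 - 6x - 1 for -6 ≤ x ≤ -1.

The derivative is -x^2 - 5x - 6, which vanishes at x = -3 and x = -2.
Candidates: f(-6) = 17; f(-3) = 7/2; f(-2) = 11/3; f(-1) = 17/6.
So the minimum is f(-1) = 17/6.

17/6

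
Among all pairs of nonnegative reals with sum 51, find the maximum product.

2601/4

With x + y = 51, the product is P(x) = x(51 − x).
P'(x) = 51 − 2x = 0 gives x = 51/2; P'' = −2 < 0, so this is the maximum.
P = 51/2·51/2 = 2601/4.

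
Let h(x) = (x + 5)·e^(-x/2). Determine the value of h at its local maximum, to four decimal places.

8.9634

h'(x) = 1·e^(-x/2) + (x + 5)·(-1/2)·e^(-x/2) = (-(1/2)x - 3/2)·e^(-x/2). Since e^(-x/2) > 0, the only critical point is x = -3.
h''(-3) has the same sign as -1/2 < 0, so this is a local maximum.
h(-3) = (2)·e^(3/2) ≈ 8.9634.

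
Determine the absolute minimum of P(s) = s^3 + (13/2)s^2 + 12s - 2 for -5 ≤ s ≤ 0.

-49/2

The derivative is 3s^2 + 13s + 12, which vanishes at s = -3 and s = -4/3.
Candidates: P(-5) = -49/2, P(-3) = -13/2, P(-4/3) = -238/27, P(0) = -2.
So the minimum is P(-5) = -49/2.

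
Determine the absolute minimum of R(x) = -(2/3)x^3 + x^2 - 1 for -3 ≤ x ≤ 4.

-83/3

The derivative is -2x^2 + 2x, which vanishes at x = 0 and x = 1.
Compare values at every candidate in [-3, 4]: R(-3) = 26,  R(0) = -1,  R(1) = -2/3,  R(4) = -83/3.
The minimum over the interval is -83/3, attained at x = 4.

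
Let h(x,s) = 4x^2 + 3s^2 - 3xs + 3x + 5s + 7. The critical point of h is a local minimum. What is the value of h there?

101/39

∂h/∂x = 8x - 3s + 3 = 0 and ∂h/∂s = -3x + 6s + 5 = 0, so (x, s) = (-11/13, -49/39).
The Hessian has h_{xx} = 8, h_{ss} = 6, h_{xs} = -3, giving D = 39 > 0 with h_{xx} > 0, so the point is a local minimum.
h(-11/13, -49/39) = 101/39.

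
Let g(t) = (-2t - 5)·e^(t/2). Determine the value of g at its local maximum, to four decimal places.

g'(t) = (-2)·e^(t/2) + (-2t - 5)·(1/2)·e^(t/2) = (-t - 9/2)·e^(t/2). Since e^(t/2) > 0, the only critical point is t = -9/2.
g''(-9/2) has the same sign as -1 < 0, so this is a local maximum.
g(-9/2) = (4)·e^(-9/4) ≈ 0.4216.

0.4216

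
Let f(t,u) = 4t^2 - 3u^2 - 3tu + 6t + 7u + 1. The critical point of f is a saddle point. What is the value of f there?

271/57

∂f/∂t = 8t - 3u + 6 = 0 and ∂f/∂u = -3t - 6u + 7 = 0, so (t, u) = (-5/19, 74/57).
The Hessian has f_{tt} = 8, f_{uu} = -6, f_{tu} = -3, giving D = -57 < 0, so the point is a saddle point.
f(-5/19, 74/57) = 271/57.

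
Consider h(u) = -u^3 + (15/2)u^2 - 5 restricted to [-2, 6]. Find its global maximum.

h'(u) = -3u^2 + 15u, which vanishes at u = 0 and u = 5.
Candidates: h(-2) = 33,  h(0) = -5,  h(5) = 115/2,  h(6) = 49.
The maximum over the interval is 115/2, attained at u = 5.

115/2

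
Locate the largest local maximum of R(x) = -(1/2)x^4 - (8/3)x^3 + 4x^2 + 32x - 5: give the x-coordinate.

Critical points: R'(x) = -2x^3 - 8x^2 + 8x + 32 vanishes at x = -4, -2, 2.
Second-derivative test with R''(x) = -6x^2 - 16x + 8: R''(-4) = -24 < 0 ⇒ local maximum; R''(-2) = 16 > 0 ⇒ local minimum; R''(2) = -48 < 0 ⇒ local maximum.
The largest local maximum is R(2) = 137/3.

2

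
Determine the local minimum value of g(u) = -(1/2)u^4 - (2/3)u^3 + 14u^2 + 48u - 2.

g'(u) = -2u^3 - 2u^2 + 28u + 48. Setting g'(u) = 0 gives u ∈ {-3, -2, 4}.
Second-derivative test with g''(u) = -6u^2 - 4u + 28: g''(-3) = -14 < 0 ⇒ local maximum; g''(-2) = 12 > 0 ⇒ local minimum; g''(4) = -84 < 0 ⇒ local maximum.
Thus g has its local minimum at u = -2, with value -134/3.

-134/3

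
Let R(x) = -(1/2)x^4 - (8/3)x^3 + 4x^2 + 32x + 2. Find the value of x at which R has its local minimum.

R'(x) = -2x^3 - 8x^2 + 8x + 32. Setting R'(x) = 0 gives x ∈ {-4, -2, 2}.
Since R''(x) = -6x^2 - 16x + 8, we get R''(-4) = -24 < 0 ⇒ local maximum; R''(-2) = 16 > 0 ⇒ local minimum; R''(2) = -48 < 0 ⇒ local maximum.
So the local minimum value is R(-2) = -98/3.

-2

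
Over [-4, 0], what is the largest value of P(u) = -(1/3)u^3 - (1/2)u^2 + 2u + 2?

22/3

The derivative is -u^2 - u + 2, whose only zero in [-4, 0] is u = -2.
Candidates: P(-4) = 22/3,  P(-2) = -4/3,  P(0) = 2.
Hence the absolute maximum is 22/3 at u = -4.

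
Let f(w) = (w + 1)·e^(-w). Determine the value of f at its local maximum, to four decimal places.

1.0000

f'(w) = 1·e^(-w) + (w + 1)·(-1)·e^(-w) = (-w)·e^(-w). Since e^(-w) > 0, the only critical point is w = 0.
f''(0) has the same sign as -1 < 0, so this is a local maximum.
f(0) = (1)·e^(0) ≈ 1.0000.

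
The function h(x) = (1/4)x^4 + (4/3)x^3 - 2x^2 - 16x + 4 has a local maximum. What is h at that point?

64/3

h'(x) = x^3 + 4x^2 - 4x - 16 = 0 at x = -4, -2, 2.
Since h''(x) = 3x^2 + 8x - 4, we get h''(-4) = 12 > 0 ⇒ local minimum; h''(-2) = -8 < 0 ⇒ local maximum; h''(2) = 24 > 0 ⇒ local minimum.
So the local maximum value is h(-2) = 64/3.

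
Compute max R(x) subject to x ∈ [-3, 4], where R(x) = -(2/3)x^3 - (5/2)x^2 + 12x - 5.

41/8

R'(x) = -2x^2 - 5x + 12, whose only zero in [-3, 4] is x = 3/2.
Evaluating at the critical points and endpoints: R(-3) = -91/2; R(3/2) = 41/8; R(4) = -119/3.
The maximum over the interval is 41/8, attained at x = 3/2.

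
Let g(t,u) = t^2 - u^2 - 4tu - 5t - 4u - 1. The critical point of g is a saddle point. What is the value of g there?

51/20

∂g/∂t = 2t - 4u - 5 = 0 and ∂g/∂u = -4t - 2u - 4 = 0, so (t, u) = (-3/10, -7/5).
The Hessian has g_{tt} = 2, g_{uu} = -2, g_{tu} = -4, giving D = -20 < 0, so the point is a saddle point.
g(-3/10, -7/5) = 51/20.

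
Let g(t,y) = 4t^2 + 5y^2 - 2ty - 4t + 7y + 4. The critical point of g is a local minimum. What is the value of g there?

21/19

∂g/∂t = 8t - 2y - 4 = 0 and ∂g/∂y = -2t + 10y + 7 = 0, so (t, y) = (13/38, -12/19).
The Hessian has g_{tt} = 8, g_{yy} = 10, g_{ty} = -2, giving D = 76 > 0 with g_{tt} > 0, so the point is a local minimum.
g(13/38, -12/19) = 21/19.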